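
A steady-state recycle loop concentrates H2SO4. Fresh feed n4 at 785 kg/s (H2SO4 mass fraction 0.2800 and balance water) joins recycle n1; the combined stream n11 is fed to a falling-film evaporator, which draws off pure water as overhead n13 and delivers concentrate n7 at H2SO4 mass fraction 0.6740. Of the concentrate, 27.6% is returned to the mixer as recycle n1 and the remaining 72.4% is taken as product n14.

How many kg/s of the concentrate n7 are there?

Overall H2SO4 balance (none leaves overhead): H2SO4 in fresh feed = H2SO4 in product, i.e. 785×0.280 = (1−0.276)·n7·0.674.
n7 = 219.8/(0.674×0.724) = 450.43 kg/s.

450.4 kg/s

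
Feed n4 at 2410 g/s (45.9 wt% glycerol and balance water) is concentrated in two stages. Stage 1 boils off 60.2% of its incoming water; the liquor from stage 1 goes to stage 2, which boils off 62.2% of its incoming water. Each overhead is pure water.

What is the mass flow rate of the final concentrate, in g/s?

1302 g/s

water in feed = 2410×0.541 = 1303.8 g/s.
After stage 1: water left = (1−0.602)×1303.8 = 518.92; stream total = 1625.1 g/s.
After stage 2: water left = (1−0.622)×518.92 = 196.15; final concentrate = 1302.3 g/s.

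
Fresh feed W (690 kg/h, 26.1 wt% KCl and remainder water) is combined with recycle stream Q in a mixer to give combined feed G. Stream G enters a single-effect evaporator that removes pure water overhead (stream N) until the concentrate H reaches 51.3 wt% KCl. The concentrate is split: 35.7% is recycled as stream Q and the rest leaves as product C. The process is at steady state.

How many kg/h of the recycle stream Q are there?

Overall KCl balance (none leaves overhead): KCl in fresh feed = KCl in product, i.e. 690×0.261 = (1−0.357)·H·0.513.
H = 180.09/(0.513×0.643) = 545.96 kg/h.
Recycle Q = 0.357×545.96 = 194.91 kg/h.

194.9 kg/h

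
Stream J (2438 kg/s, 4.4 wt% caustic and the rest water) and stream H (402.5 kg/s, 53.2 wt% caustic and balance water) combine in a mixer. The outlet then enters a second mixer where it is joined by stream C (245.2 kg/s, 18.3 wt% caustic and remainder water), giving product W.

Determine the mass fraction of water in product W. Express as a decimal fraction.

0.881

Overall, product flow = 3085.7 kg/s.
water in = 2438×0.956 + 402.5×0.468 + 245.2×0.817 = 2719.4 kg/s.
water fraction in W = 0.881.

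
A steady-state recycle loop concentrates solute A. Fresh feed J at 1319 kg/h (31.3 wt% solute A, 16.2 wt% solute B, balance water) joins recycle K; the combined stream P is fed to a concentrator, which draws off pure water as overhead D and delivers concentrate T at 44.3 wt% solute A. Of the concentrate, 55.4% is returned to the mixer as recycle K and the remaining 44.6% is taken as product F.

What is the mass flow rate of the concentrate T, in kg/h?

2090 kg/h

Overall solute A balance (none leaves overhead): solute A in fresh feed = solute A in product, i.e. 1319×0.313 = (1−0.554)·T·0.443.
T = 412.85/(0.443×0.446) = 2089.5 kg/h.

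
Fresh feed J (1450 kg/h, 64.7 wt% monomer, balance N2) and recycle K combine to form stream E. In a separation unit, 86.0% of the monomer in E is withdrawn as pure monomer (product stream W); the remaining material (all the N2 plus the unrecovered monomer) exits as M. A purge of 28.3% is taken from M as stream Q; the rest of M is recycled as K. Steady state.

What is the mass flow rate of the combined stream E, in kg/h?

2851 kg/h

N2 enters only via J and leaves only via the purge: 1450×0.353 = 0.283×(N2 in M), and the separation unit passes all N2, so N2 in E = N2 in M = 1808.7 kg/h.
monomer in E: m_A = 1450×0.647 + (1−0.283)·(1−0.860)·m_A, so m_A = 938.15/0.8996 = 1042.8 kg/h.
E = 1042.8 + 1808.7 = 2851.5 kg/h.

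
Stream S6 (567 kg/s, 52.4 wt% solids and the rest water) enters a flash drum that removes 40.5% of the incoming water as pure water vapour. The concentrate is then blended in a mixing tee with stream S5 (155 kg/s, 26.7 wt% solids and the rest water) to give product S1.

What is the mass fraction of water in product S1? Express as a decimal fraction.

Vapour removed = 0.405×0.476×567 = 109.31 kg/s; concentrate = 457.69 kg/s.
water reaching the mixer = 160.59 (from concentrate) + 155×0.733 = 274.2 kg/s.
Product flow = 457.69 + 155 = 612.69 kg/s; water fraction = 0.448.

0.448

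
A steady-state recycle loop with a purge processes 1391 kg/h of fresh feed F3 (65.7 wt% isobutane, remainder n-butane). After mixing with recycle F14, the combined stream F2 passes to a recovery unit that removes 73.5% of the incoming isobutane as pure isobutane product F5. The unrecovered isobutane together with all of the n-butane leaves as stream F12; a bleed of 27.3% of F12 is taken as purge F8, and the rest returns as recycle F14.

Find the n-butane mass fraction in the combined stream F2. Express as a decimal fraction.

0.607

n-butane enters only via F3 and leaves only via the purge: 1391×0.343 = 0.273×(n-butane in F12), and the recovery unit passes all n-butane, so n-butane in F2 = n-butane in F12 = 1747.7 kg/h.
isobutane in F2: m_A = 1391×0.657 + (1−0.273)·(1−0.735)·m_A, so m_A = 913.89/0.8073 = 1132 kg/h.
F2 = 1132 + 1747.7 = 2879.6 kg/h.
n-butane fraction in F2 = 1747.7/2879.6 = 0.607.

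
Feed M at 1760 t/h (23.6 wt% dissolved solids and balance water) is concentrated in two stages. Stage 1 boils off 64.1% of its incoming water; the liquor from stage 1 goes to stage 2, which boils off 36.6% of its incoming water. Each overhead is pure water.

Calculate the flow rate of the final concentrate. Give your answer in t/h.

721.4 t/h

water in feed = 1760×0.764 = 1344.6 t/h.
After stage 1: water left = (1−0.641)×1344.6 = 482.73; stream total = 898.09 t/h.
After stage 2: water left = (1−0.366)×482.73 = 306.05; final concentrate = 721.41 t/h.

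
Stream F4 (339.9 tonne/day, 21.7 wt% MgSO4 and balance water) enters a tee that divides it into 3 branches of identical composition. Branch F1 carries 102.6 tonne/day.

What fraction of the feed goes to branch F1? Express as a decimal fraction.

0.302

Fraction to F1 = 102.6/339.9 = 0.3019.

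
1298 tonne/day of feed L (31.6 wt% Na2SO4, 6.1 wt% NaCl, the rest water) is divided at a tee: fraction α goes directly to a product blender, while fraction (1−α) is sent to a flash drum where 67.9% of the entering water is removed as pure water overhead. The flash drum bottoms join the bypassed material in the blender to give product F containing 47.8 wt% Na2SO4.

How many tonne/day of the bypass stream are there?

258.1 tonne/day

All 1298×0.316 = 410.17 tonne/day of Na2SO4 reaches F, so F = 410.17/0.478 = 858.09 tonne/day and vapour = 439.91 tonne/day.
The evaporator receives (1−α)·1298 of feed at 0.623 water and removes 0.679 of that water:
0.679×0.623×(1−α)×1298 = 439.91
(1−α) = 439.91/549.08 = 0.8012;  α = 0.1988.
Bypass flow = 0.1988×1298 = 258.07 tonne/day.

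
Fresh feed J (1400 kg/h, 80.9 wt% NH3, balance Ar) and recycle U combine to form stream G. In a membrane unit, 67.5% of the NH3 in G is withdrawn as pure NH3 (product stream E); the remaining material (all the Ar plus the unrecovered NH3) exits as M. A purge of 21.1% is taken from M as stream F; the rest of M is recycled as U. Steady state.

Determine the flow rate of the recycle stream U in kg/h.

Ar enters only via J and leaves only via the purge: 1400×0.191 = 0.211×(Ar in M), and the membrane unit passes all Ar, so Ar in G = Ar in M = 1267.3 kg/h.
NH3 in G: m_A = 1400×0.809 + (1−0.211)·(1−0.675)·m_A, so m_A = 1132.6/0.7436 = 1523.2 kg/h.
M = (1−0.675)×1523.2 + 1267.3 = 1762.3 kg/h.
Recycle U = (1−0.211)×1762.3 = 1390.5 kg/h.

1390 kg/h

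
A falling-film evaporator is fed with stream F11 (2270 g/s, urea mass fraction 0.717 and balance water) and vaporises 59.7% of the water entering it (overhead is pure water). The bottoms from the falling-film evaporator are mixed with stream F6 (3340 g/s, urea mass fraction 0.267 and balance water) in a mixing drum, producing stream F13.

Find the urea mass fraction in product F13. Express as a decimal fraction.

Vapour removed = 0.597×0.283×2270 = 383.52 g/s; concentrate = 1886.5 g/s.
urea reaching the mixer = 1627.6 (from concentrate) + 3340×0.267 = 2519.4 g/s.
Product flow = 1886.5 + 3340 = 5226.5 g/s; urea fraction = 0.482.

0.482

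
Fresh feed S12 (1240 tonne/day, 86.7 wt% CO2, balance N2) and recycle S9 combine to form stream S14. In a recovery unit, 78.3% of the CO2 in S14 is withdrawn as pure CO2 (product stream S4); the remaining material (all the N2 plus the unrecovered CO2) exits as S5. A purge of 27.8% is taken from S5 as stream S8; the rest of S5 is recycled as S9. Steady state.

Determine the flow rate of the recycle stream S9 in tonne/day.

N2 enters only via S12 and leaves only via the purge: 1240×0.133 = 0.278×(N2 in S5), and the recovery unit passes all N2, so N2 in S14 = N2 in S5 = 593.24 tonne/day.
CO2 in S14: m_A = 1240×0.867 + (1−0.278)·(1−0.783)·m_A, so m_A = 1075.1/0.8433 = 1274.8 tonne/day.
S5 = (1−0.783)×1274.8 + 593.24 = 869.87 tonne/day.
Recycle S9 = (1−0.278)×869.87 = 628.05 tonne/day.

628 tonne/day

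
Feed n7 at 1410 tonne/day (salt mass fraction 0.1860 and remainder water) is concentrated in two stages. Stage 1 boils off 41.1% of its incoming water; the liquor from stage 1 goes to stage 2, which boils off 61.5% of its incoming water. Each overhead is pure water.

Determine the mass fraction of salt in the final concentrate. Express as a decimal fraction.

water in feed = 1410×0.814 = 1147.7 tonne/day.
After stage 1: water left = (1−0.411)×1147.7 = 676.02; stream total = 938.28 tonne/day.
After stage 2: water left = (1−0.615)×676.02 = 260.27; final concentrate = 522.53 tonne/day.
salt fraction = 262.26/522.53 = 0.5019.

0.5019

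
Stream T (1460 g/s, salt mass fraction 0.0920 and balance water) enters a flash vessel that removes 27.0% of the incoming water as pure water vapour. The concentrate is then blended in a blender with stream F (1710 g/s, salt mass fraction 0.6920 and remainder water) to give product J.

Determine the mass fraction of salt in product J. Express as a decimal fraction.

Vapour removed = 0.270×0.908×1460 = 357.93 g/s; concentrate = 1102.1 g/s.
salt reaching the mixer = 134.32 (from concentrate) + 1710×0.692 = 1317.6 g/s.
Product flow = 1102.1 + 1710 = 2812.1 g/s; salt fraction = 0.4686.

0.4686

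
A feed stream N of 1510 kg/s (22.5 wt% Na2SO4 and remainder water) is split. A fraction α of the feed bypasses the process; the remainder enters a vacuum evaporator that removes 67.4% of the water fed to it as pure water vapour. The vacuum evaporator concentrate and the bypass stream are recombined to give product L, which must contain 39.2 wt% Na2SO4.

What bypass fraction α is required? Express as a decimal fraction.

All 1510×0.225 = 339.75 kg/s of Na2SO4 reaches L, so L = 339.75/0.392 = 866.71 kg/s and vapour = 643.29 kg/s.
The evaporator receives (1−α)·1510 of feed at 0.775 water and removes 0.674 of that water:
0.674×0.775×(1−α)×1510 = 643.29
(1−α) = 643.29/788.75 = 0.8156;  α = 0.1844.

0.184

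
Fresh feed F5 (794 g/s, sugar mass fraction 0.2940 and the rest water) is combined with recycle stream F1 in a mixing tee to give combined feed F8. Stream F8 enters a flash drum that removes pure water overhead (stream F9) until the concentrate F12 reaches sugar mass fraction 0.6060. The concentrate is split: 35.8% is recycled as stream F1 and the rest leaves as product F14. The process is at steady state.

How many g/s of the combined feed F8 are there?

Overall sugar balance (none leaves overhead): sugar in fresh feed = sugar in product, i.e. 794×0.294 = (1−0.358)·F12·0.606.
F12 = 233.44/(0.606×0.642) = 600.01 g/s.
Recycle F1 = 0.358×600.01 = 214.8 g/s.
Combined feed F8 = 794 + 214.8 = 1008.8 g/s.

1009 g/s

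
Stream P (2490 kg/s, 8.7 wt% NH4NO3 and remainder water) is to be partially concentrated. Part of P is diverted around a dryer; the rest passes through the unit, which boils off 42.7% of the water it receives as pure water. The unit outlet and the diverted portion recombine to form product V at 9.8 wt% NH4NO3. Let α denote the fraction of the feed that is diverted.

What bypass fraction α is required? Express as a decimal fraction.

0.712

All 2490×0.087 = 216.63 kg/s of NH4NO3 reaches V, so V = 216.63/0.098 = 2210.5 kg/s and vapour = 279.49 kg/s.
The evaporator receives (1−α)·2490 of feed at 0.913 water and removes 0.427 of that water:
0.427×0.913×(1−α)×2490 = 279.49
(1−α) = 279.49/970.73 = 0.2879;  α = 0.7121.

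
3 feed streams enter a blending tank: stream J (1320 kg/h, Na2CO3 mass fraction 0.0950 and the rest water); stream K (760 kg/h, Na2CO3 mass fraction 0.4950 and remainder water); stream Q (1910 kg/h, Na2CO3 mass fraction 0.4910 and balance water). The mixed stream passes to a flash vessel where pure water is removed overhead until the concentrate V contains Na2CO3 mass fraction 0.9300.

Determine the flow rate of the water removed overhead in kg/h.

2442 kg/h

Na2CO3 entering = 1320×0.095 + 760×0.495 + 1910×0.491 = 1439.4 kg/h.
All Na2CO3 reports to V, so V = 1439.4/0.930 = 1547.8 kg/h.
Total feed = 3990 kg/h; overhead = 3990 − 1547.8 = 2442.2 kg/h.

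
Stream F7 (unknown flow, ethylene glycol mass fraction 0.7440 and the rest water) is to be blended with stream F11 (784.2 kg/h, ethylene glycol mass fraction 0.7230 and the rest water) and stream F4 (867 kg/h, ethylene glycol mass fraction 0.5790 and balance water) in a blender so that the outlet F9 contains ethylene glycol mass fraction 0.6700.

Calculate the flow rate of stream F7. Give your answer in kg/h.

Let F7 be the unknown flow. Total out = 1651.2 + F7.
ethylene glycol balance: 1069 + 0.744·F7 = 0.670·(1651.2 + F7)
(0.744 − 0.670)·F7 = 0.670×1651.2 − 1069 = 37.334
F7 = 37.334 / 0.074 = 504.52 kg/h

504.5 kg/h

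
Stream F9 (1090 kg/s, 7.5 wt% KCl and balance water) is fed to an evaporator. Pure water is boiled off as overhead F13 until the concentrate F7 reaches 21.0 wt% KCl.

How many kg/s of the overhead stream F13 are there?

700.7 kg/s

KCl is conserved: 1090×0.075 = 81.75 kg/s all reports to the concentrate.
Concentrate = 81.75/(target fraction) = 389.29 kg/s.
Overhead = 1090 − 389.29 = 700.71 kg/s.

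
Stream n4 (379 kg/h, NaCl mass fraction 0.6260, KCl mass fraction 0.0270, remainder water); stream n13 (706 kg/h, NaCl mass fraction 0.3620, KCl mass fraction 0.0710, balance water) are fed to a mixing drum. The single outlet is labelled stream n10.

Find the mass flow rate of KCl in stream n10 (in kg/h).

KCl out = KCl in = 379×0.027 + 706×0.071 = 60.359 kg/h.

60.36 kg/h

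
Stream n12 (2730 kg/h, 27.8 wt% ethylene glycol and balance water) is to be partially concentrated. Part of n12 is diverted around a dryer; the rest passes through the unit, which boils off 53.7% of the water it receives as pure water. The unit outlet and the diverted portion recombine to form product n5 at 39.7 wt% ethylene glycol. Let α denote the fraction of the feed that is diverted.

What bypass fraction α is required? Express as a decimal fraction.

0.227

All 2730×0.278 = 758.94 kg/h of ethylene glycol reaches n5, so n5 = 758.94/0.397 = 1911.7 kg/h and vapour = 818.31 kg/h.
The evaporator receives (1−α)·2730 of feed at 0.722 water and removes 0.537 of that water:
0.537×0.722×(1−α)×2730 = 818.31
(1−α) = 818.31/1058.5 = 0.7731;  α = 0.2269.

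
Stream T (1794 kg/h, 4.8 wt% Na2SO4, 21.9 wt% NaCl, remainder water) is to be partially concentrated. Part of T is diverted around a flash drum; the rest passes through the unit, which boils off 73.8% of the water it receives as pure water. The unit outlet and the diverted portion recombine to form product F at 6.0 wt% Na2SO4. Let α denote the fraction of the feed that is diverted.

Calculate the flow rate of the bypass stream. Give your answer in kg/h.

1131 kg/h

All 1794×0.048 = 86.112 kg/h of Na2SO4 reaches F, so F = 86.112/0.060 = 1435.2 kg/h and vapour = 358.8 kg/h.
The evaporator receives (1−α)·1794 of feed at 0.733 water and removes 0.738 of that water:
0.738×0.733×(1−α)×1794 = 358.8
(1−α) = 358.8/970.47 = 0.3697;  α = 0.6303.
Bypass flow = 0.6303×1794 = 1130.7 kg/h.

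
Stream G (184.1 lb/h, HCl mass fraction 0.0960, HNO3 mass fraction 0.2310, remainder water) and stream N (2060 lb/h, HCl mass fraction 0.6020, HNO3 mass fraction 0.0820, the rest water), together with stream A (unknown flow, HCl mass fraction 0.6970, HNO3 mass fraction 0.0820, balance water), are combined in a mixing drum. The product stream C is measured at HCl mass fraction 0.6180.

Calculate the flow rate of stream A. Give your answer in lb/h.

Let A be the unknown flow. Total out = 2244.1 + A.
HCl balance: 1257.8 + 0.697·A = 0.618·(2244.1 + A)
(0.697 − 0.618)·A = 0.618×2244.1 − 1257.8 = 129.06
A = 129.06 / 0.079 = 1633.7 lb/h

1634 lb/h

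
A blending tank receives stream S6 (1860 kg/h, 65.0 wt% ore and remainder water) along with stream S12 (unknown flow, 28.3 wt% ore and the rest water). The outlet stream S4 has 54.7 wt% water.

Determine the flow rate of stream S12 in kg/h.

Let S12 be the unknown flow. Total out = 1860 + S12.
water balance: 651 + 0.717·S12 = 0.547·(1860 + S12)
(0.717 − 0.547)·S12 = 0.547×1860 − 651 = 366.42
S12 = 366.42 / 0.170 = 2155.4 kg/h

2155 kg/h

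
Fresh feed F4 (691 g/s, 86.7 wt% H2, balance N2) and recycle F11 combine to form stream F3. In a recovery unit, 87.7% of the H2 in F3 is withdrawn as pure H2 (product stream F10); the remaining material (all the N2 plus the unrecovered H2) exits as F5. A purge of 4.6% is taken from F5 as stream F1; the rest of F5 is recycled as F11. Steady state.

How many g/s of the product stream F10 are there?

595.3 g/s

H2 in F3: m_A = 691×0.867 + (1−0.046)·(1−0.877)·m_A, so m_A = 599.1/0.8827 = 678.74 g/s.
Product F10 = 0.877×678.74 = 595.26 g/s.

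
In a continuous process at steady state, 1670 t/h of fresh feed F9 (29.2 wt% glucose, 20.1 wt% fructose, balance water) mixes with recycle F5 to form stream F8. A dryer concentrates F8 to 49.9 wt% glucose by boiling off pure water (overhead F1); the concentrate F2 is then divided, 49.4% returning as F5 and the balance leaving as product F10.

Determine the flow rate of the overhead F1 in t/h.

Overall glucose balance (none leaves overhead): glucose in fresh feed = glucose in product, i.e. 1670×0.292 = (1−0.494)·F2·0.499.
F2 = 487.64/(0.499×0.506) = 1931.3 t/h.
Recycle F5 = 0.494×1931.3 = 954.06 t/h.
Combined feed F8 = 1670 + 954.06 = 2624.1 t/h.
Overhead F1 = F8 − F2 = 2624.1 − 1931.3 = 692.77 t/h.

692.8 t/h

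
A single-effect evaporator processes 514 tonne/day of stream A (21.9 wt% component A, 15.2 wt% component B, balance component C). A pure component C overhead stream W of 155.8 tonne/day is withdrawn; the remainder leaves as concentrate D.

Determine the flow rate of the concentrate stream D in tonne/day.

358.2 tonne/day

Concentrate = 514 − 155.8 = 358.2 tonne/day.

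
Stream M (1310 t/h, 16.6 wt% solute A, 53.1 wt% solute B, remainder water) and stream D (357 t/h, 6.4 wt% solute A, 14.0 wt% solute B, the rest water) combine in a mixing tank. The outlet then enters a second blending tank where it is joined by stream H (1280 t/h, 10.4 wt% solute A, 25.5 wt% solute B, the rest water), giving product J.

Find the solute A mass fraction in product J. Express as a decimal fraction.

0.1267

Overall, product flow = 2947 t/h.
solute A in = 1310×0.166 + 357×0.064 + 1280×0.104 = 373.43 t/h.
solute A fraction in J = 0.1267.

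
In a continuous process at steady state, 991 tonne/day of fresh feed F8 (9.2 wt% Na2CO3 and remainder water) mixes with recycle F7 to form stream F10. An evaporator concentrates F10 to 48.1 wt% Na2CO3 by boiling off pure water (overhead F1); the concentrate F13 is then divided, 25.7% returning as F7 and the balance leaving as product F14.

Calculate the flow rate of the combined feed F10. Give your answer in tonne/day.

1057 tonne/day

Overall Na2CO3 balance (none leaves overhead): Na2CO3 in fresh feed = Na2CO3 in product, i.e. 991×0.092 = (1−0.257)·F13·0.481.
F13 = 91.172/(0.481×0.743) = 255.11 tonne/day.
Recycle F7 = 0.257×255.11 = 65.563 tonne/day.
Combined feed F10 = 991 + 65.563 = 1056.6 tonne/day.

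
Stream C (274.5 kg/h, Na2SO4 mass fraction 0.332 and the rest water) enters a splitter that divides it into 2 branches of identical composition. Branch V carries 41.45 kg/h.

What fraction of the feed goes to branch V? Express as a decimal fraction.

0.151

Fraction to V = 41.45/274.5 = 0.1510.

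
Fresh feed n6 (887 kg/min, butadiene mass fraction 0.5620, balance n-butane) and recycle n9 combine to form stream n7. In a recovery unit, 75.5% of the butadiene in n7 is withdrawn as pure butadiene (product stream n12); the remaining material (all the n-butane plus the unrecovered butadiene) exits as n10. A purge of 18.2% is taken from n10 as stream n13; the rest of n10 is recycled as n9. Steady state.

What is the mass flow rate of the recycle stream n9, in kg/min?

n-butane enters only via n6 and leaves only via the purge: 887×0.438 = 0.182×(n-butane in n10), and the recovery unit passes all n-butane, so n-butane in n7 = n-butane in n10 = 2134.6 kg/min.
butadiene in n7: m_A = 887×0.562 + (1−0.182)·(1−0.755)·m_A, so m_A = 498.49/0.7996 = 623.44 kg/min.
n10 = (1−0.755)×623.44 + 2134.6 = 2287.4 kg/min.
Recycle n9 = (1−0.182)×2287.4 = 1871.1 kg/min.

1871 kg/min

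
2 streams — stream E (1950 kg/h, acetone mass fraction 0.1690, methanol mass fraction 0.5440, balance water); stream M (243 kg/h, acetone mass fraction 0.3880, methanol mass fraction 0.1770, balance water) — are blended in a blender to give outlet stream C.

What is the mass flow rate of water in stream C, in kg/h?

665.4 kg/h

water out = water in = 1950×0.287 + 243×0.435 = 665.36 kg/h.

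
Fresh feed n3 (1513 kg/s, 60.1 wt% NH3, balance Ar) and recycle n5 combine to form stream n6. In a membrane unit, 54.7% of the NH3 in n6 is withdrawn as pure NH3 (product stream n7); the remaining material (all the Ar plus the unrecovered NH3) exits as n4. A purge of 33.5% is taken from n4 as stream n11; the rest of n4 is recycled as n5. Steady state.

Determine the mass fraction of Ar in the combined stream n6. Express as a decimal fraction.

Ar enters only via n3 and leaves only via the purge: 1513×0.399 = 0.335×(Ar in n4), and the membrane unit passes all Ar, so Ar in n6 = Ar in n4 = 1802.1 kg/s.
NH3 in n6: m_A = 1513×0.601 + (1−0.335)·(1−0.547)·m_A, so m_A = 909.31/0.6988 = 1301.3 kg/s.
n6 = 1301.3 + 1802.1 = 3103.4 kg/s.
Ar fraction in n6 = 1802.1/3103.4 = 0.5807.

0.5807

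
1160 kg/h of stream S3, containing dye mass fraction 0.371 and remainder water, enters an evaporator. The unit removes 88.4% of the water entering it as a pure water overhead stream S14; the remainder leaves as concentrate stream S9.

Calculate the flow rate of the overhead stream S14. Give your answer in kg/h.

water entering = 1160×0.629 = 729.64 kg/h; overhead removed = 0.884×729.64 = 645 kg/h.

645 kg/h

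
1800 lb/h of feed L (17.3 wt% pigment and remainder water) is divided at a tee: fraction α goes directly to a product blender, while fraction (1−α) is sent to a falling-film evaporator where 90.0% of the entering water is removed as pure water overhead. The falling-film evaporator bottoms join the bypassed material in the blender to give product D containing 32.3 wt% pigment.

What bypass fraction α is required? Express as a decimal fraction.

All 1800×0.173 = 311.4 lb/h of pigment reaches D, so D = 311.4/0.323 = 964.09 lb/h and vapour = 835.91 lb/h.
The evaporator receives (1−α)·1800 of feed at 0.827 water and removes 0.900 of that water:
0.900×0.827×(1−α)×1800 = 835.91
(1−α) = 835.91/1339.7 = 0.6239;  α = 0.3761.

0.376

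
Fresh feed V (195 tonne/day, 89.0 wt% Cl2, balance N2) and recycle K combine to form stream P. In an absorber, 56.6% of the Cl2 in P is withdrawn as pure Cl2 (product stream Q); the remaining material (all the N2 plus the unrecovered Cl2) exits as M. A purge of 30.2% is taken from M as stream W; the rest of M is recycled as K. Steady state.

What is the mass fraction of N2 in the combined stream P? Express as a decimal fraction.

N2 enters only via V and leaves only via the purge: 195×0.110 = 0.302×(N2 in M), and the absorber passes all N2, so N2 in P = N2 in M = 71.026 tonne/day.
Cl2 in P: m_A = 195×0.890 + (1−0.302)·(1−0.566)·m_A, so m_A = 173.55/0.6971 = 248.97 tonne/day.
P = 248.97 + 71.026 = 320 tonne/day.
N2 fraction in P = 71.026/320 = 0.222.

0.222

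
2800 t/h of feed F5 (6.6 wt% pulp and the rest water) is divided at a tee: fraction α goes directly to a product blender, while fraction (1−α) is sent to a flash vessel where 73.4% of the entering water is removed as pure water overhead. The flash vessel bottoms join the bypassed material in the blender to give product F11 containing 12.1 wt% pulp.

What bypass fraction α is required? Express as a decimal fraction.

All 2800×0.066 = 184.8 t/h of pulp reaches F11, so F11 = 184.8/0.121 = 1527.3 t/h and vapour = 1272.7 t/h.
The evaporator receives (1−α)·2800 of feed at 0.934 water and removes 0.734 of that water:
0.734×0.934×(1−α)×2800 = 1272.7
(1−α) = 1272.7/1919.6 = 0.6630;  α = 0.3370.

0.337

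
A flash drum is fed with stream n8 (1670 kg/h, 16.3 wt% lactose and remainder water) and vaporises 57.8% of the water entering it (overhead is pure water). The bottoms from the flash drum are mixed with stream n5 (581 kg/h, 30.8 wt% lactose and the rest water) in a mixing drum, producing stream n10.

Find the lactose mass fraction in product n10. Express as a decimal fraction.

Vapour removed = 0.578×0.837×1670 = 807.92 kg/h; concentrate = 862.08 kg/h.
lactose reaching the mixer = 272.21 (from concentrate) + 581×0.308 = 451.16 kg/h.
Product flow = 862.08 + 581 = 1443.1 kg/h; lactose fraction = 0.313.

0.313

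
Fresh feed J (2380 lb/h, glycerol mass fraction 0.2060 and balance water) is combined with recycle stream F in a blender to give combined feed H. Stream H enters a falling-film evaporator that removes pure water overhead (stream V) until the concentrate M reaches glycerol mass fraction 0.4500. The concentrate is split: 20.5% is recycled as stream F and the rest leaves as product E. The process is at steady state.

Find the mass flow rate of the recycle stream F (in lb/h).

Overall glycerol balance (none leaves overhead): glycerol in fresh feed = glycerol in product, i.e. 2380×0.206 = (1−0.205)·M·0.450.
M = 490.28/(0.450×0.795) = 1370.5 lb/h.
Recycle F = 0.205×1370.5 = 280.94 lb/h.

280.9 lb/h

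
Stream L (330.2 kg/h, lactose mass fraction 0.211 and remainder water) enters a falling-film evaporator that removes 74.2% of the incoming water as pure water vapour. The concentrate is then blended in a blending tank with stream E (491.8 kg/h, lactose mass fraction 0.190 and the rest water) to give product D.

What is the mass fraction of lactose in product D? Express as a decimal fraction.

Vapour removed = 0.742×0.789×330.2 = 193.31 kg/h; concentrate = 136.89 kg/h.
lactose reaching the mixer = 69.672 (from concentrate) + 491.8×0.190 = 163.11 kg/h.
Product flow = 136.89 + 491.8 = 628.69 kg/h; lactose fraction = 0.259.

0.259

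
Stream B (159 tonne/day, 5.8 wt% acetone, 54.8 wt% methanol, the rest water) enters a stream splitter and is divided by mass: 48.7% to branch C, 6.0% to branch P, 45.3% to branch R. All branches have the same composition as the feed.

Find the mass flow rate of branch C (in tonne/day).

77.43 tonne/day

Branch C flow = 0.487×159 = 77.433 tonne/day.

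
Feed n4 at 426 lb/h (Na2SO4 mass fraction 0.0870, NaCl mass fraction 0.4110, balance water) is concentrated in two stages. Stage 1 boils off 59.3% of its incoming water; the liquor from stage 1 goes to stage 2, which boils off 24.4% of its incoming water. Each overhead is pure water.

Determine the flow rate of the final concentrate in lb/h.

277.9 lb/h

water in feed = 426×0.502 = 213.85 lb/h.
After stage 1: water left = (1−0.593)×213.85 = 87.038; stream total = 299.19 lb/h.
After stage 2: water left = (1−0.244)×87.038 = 65.801; final concentrate = 277.95 lb/h.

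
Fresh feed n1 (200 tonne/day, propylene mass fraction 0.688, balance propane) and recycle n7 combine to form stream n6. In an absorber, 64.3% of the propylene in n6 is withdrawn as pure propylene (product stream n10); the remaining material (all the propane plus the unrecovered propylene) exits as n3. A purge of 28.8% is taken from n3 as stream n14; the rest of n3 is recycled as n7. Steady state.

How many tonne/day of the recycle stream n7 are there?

201.2 tonne/day

propane enters only via n1 and leaves only via the purge: 200×0.312 = 0.288×(propane in n3), and the absorber passes all propane, so propane in n6 = propane in n3 = 216.67 tonne/day.
propylene in n6: m_A = 200×0.688 + (1−0.288)·(1−0.643)·m_A, so m_A = 137.6/0.7458 = 184.5 tonne/day.
n3 = (1−0.643)×184.5 + 216.67 = 282.53 tonne/day.
Recycle n7 = (1−0.288)×282.53 = 201.16 tonne/day.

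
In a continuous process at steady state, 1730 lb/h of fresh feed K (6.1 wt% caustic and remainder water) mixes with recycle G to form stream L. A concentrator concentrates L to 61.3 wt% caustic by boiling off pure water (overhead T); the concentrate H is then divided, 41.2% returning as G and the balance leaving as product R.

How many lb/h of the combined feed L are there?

1851 lb/h

Overall caustic balance (none leaves overhead): caustic in fresh feed = caustic in product, i.e. 1730×0.061 = (1−0.412)·H·0.613.
H = 105.53/(0.613×0.588) = 292.78 lb/h.
Recycle G = 0.412×292.78 = 120.62 lb/h.
Combined feed L = 1730 + 120.62 = 1850.6 lb/h.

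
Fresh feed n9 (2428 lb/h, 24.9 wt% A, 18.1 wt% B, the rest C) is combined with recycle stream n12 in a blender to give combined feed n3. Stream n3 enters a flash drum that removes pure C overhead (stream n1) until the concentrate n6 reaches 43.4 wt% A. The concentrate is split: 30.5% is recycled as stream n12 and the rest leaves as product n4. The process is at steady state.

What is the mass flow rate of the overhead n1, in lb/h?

1035 lb/h

Overall A balance (none leaves overhead): A in fresh feed = A in product, i.e. 2428×0.249 = (1−0.305)·n6·0.434.
n6 = 604.57/(0.434×0.695) = 2004.3 lb/h.
Recycle n12 = 0.305×2004.3 = 611.33 lb/h.
Combined feed n3 = 2428 + 611.33 = 3039.3 lb/h.
Overhead n1 = n3 − n6 = 3039.3 − 2004.3 = 1035 lb/h.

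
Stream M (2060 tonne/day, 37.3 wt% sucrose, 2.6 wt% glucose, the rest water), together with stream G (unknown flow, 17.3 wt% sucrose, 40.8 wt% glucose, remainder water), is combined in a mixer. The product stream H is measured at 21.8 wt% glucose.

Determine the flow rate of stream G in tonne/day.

Let G be the unknown flow. Total out = 2060 + G.
glucose balance: 53.56 + 0.408·G = 0.218·(2060 + G)
(0.408 − 0.218)·G = 0.218×2060 − 53.56 = 395.52
G = 395.52 / 0.190 = 2081.7 tonne/day

2082 tonne/day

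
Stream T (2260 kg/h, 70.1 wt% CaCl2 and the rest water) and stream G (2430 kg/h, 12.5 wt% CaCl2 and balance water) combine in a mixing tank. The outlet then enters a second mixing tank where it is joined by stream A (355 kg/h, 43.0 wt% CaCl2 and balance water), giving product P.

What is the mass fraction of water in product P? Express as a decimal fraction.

Overall, product flow = 5045 kg/h.
water in = 2260×0.299 + 2430×0.875 + 355×0.570 = 3004.3 kg/h.
water fraction in P = 0.596.

0.596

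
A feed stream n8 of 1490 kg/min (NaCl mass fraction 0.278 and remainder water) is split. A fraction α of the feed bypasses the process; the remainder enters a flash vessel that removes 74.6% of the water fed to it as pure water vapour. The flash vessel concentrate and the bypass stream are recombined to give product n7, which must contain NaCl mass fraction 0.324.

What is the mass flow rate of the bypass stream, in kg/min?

1097 kg/min

All 1490×0.278 = 414.22 kg/min of NaCl reaches n7, so n7 = 414.22/0.324 = 1278.5 kg/min and vapour = 211.54 kg/min.
The evaporator receives (1−α)·1490 of feed at 0.722 water and removes 0.746 of that water:
0.746×0.722×(1−α)×1490 = 211.54
(1−α) = 211.54/802.53 = 0.2636;  α = 0.7364.
Bypass flow = 0.7364×1490 = 1097.2 kg/min.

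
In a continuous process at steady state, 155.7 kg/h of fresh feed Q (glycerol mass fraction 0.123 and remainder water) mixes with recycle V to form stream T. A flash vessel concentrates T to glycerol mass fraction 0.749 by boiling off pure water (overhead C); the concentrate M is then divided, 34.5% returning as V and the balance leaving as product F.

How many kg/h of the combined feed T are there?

169.2 kg/h

Overall glycerol balance (none leaves overhead): glycerol in fresh feed = glycerol in product, i.e. 155.7×0.123 = (1−0.345)·M·0.749.
M = 19.151/(0.749×0.655) = 39.036 kg/h.
Recycle V = 0.345×39.036 = 13.468 kg/h.
Combined feed T = 155.7 + 13.468 = 169.17 kg/h.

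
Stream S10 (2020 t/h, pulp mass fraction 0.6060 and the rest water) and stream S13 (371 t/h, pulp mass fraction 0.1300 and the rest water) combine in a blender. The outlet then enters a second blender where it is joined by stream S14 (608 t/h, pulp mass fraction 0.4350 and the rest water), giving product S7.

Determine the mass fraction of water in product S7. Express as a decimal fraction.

Overall, product flow = 2999 t/h.
water in = 2020×0.394 + 371×0.870 + 608×0.565 = 1462.2 t/h.
water fraction in S7 = 0.4876.

0.4876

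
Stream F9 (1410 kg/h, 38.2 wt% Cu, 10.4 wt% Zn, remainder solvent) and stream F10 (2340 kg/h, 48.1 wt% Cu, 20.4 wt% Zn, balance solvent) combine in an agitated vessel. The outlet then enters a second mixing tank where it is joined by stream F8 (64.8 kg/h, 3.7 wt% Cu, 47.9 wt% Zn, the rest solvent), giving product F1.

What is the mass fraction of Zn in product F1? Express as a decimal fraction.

0.172

Overall, product flow = 3814.8 kg/h.
Zn in = 1410×0.104 + 2340×0.204 + 64.8×0.479 = 655.04 kg/h.
Zn fraction in F1 = 0.172.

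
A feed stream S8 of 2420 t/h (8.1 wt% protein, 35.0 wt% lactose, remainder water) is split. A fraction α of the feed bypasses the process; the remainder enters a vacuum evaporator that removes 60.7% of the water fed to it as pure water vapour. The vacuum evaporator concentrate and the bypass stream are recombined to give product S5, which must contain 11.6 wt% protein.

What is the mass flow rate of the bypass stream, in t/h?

All 2420×0.081 = 196.02 t/h of protein reaches S5, so S5 = 196.02/0.116 = 1689.8 t/h and vapour = 730.17 t/h.
The evaporator receives (1−α)·2420 of feed at 0.569 water and removes 0.607 of that water:
0.607×0.569×(1−α)×2420 = 730.17
(1−α) = 730.17/835.83 = 0.8736;  α = 0.1264.
Bypass flow = 0.1264×2420 = 305.91 t/h.

305.9 t/h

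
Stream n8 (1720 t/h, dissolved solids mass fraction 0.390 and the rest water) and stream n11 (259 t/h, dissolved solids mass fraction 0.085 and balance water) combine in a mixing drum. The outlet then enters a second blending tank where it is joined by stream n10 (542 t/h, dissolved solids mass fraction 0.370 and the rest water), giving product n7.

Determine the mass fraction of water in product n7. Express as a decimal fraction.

Overall, product flow = 2521 t/h.
water in = 1720×0.610 + 259×0.915 + 542×0.630 = 1627.6 t/h.
water fraction in n7 = 0.646.

0.646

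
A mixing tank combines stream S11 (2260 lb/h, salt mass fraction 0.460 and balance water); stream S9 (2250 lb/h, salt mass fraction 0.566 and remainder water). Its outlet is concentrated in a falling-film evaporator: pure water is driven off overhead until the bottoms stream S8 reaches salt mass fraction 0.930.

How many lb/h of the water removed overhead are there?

salt entering = 2260×0.460 + 2250×0.566 = 2313.1 lb/h.
All salt reports to S8, so S8 = 2313.1/0.930 = 2487.2 lb/h.
Total feed = 4510 lb/h; overhead = 4510 − 2487.2 = 2022.8 lb/h.

2023 lb/h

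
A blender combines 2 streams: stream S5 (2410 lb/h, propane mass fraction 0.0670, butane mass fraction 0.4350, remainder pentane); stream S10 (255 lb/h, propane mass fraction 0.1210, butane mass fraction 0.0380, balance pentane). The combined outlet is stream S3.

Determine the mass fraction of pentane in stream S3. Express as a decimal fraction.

Total flow out = 2410 + 255 = 2665 lb/h.
pentane in = 2410×0.498 + 255×0.841 = 1414.6 lb/h.
pentane mass fraction in S3 = 1414.6/2665 = 0.5308.

0.5308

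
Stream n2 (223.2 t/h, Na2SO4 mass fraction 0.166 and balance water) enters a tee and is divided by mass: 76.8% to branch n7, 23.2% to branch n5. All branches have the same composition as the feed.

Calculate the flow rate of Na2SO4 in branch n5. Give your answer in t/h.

Branch n5 total = 0.232×223.2 = 51.782 t/h.
Na2SO4 in n5 = 0.166×51.782 = 8.5959 t/h.

8.596 t/h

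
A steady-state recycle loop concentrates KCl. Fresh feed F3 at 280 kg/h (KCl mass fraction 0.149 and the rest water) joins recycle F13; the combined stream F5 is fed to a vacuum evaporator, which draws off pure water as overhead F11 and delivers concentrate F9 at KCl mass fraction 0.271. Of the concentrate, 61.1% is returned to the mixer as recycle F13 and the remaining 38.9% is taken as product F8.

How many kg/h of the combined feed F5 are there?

521.8 kg/h

Overall KCl balance (none leaves overhead): KCl in fresh feed = KCl in product, i.e. 280×0.149 = (1−0.611)·F9·0.271.
F9 = 41.72/(0.271×0.389) = 395.75 kg/h.
Recycle F13 = 0.611×395.75 = 241.81 kg/h.
Combined feed F5 = 280 + 241.81 = 521.81 kg/h.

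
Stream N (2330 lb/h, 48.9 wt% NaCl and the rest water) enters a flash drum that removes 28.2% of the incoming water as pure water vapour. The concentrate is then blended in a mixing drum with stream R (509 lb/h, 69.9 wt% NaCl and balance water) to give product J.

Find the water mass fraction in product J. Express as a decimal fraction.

Vapour removed = 0.282×0.511×2330 = 335.76 lb/h; concentrate = 1994.2 lb/h.
water reaching the mixer = 854.87 (from concentrate) + 509×0.301 = 1008.1 lb/h.
Product flow = 1994.2 + 509 = 2503.2 lb/h; water fraction = 0.4027.

0.4027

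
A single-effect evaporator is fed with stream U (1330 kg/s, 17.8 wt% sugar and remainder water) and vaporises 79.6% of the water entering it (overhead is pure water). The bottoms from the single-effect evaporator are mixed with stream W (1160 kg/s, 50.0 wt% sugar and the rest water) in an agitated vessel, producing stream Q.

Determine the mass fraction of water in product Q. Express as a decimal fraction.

Vapour removed = 0.796×0.822×1330 = 870.23 kg/s; concentrate = 459.77 kg/s.
water reaching the mixer = 223.03 (from concentrate) + 1160×0.500 = 803.03 kg/s.
Product flow = 459.77 + 1160 = 1619.8 kg/s; water fraction = 0.496.

0.496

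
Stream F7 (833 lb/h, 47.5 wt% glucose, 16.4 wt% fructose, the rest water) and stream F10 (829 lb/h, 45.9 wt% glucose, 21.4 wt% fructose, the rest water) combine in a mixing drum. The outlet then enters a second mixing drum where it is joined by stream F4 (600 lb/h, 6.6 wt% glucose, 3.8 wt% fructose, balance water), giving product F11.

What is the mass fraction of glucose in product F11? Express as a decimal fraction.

Overall, product flow = 2262 lb/h.
glucose in = 833×0.475 + 829×0.459 + 600×0.066 = 815.79 lb/h.
glucose fraction in F11 = 0.361.

0.361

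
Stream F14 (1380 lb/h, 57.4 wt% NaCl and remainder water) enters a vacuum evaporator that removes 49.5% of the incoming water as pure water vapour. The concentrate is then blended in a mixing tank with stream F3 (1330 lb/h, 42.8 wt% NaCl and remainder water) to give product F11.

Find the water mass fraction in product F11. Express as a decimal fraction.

Vapour removed = 0.495×0.426×1380 = 291 lb/h; concentrate = 1089 lb/h.
water reaching the mixer = 296.88 (from concentrate) + 1330×0.572 = 1057.6 lb/h.
Product flow = 1089 + 1330 = 2419 lb/h; water fraction = 0.4372.

0.4372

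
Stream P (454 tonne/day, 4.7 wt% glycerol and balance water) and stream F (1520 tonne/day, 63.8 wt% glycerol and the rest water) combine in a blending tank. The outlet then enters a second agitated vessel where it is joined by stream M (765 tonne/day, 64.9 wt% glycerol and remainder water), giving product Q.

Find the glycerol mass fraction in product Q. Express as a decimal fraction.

0.543

Overall, product flow = 2739 tonne/day.
glycerol in = 454×0.047 + 1520×0.638 + 765×0.649 = 1487.6 tonne/day.
glycerol fraction in Q = 0.543.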